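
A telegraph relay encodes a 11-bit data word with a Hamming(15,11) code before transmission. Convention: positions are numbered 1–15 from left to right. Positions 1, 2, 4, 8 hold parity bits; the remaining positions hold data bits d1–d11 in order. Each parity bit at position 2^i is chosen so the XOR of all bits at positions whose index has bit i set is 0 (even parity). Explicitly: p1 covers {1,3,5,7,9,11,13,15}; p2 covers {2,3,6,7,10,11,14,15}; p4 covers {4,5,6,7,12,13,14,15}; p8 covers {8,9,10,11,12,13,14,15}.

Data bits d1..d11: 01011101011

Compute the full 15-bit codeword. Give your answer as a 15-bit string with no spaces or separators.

Place data at non-parity positions: p1 p2 0 p4 1 0 1 p8 1 1 0 1 0 1 1
p1 (pos 1,3,5,7,9,11,13,15): XOR of data positions = 0⊕1⊕1⊕1⊕0⊕0⊕1 = 0
p2 (pos 2,3,6,7,10,11,14,15): XOR of data positions = 0⊕0⊕1⊕1⊕0⊕1⊕1 = 0
p4 (pos 4,5,6,7,12,13,14,15): XOR of data positions = 1⊕0⊕1⊕1⊕0⊕1⊕1 = 1
p8 (pos 8,9,10,11,12,13,14,15): XOR of data positions = 1⊕1⊕0⊕1⊕0⊕1⊕1 = 1
Codeword: 000110111101011

000110111101011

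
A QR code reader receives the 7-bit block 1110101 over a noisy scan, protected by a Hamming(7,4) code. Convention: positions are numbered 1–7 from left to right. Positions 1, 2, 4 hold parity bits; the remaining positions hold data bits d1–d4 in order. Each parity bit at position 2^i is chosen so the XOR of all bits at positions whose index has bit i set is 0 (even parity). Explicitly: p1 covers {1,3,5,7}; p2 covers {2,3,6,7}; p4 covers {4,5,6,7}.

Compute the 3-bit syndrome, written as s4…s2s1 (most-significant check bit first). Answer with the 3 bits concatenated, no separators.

s1 (pos 1,3,5,7): 1⊕1⊕1⊕1 = 0
s2 (pos 2,3,6,7): 1⊕1⊕0⊕1 = 1
s4 (pos 4,5,6,7): 0⊕1⊕0⊕1 = 0
Syndrome s4…s1 = 010 → error at position 2.

010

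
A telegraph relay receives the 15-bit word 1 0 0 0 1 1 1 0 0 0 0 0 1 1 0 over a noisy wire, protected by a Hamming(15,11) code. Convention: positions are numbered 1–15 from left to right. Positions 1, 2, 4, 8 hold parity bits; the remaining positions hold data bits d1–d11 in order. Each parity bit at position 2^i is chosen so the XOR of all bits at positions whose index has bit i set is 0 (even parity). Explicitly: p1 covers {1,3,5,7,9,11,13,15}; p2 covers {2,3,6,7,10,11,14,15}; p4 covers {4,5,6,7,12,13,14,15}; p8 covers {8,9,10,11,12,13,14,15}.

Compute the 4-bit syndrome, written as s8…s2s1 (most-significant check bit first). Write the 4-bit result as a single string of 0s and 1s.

s1 (pos 1,3,5,7,9,11,13,15): 1⊕0⊕1⊕1⊕0⊕0⊕1⊕0 = 0
s2 (pos 2,3,6,7,10,11,14,15): 0⊕0⊕1⊕1⊕0⊕0⊕1⊕0 = 1
s4 (pos 4,5,6,7,12,13,14,15): 0⊕1⊕1⊕1⊕0⊕1⊕1⊕0 = 1
s8 (pos 8,9,10,11,12,13,14,15): 0⊕0⊕0⊕0⊕0⊕1⊕1⊕0 = 0
Syndrome s8…s1 = 0110 → error at position 6.

0110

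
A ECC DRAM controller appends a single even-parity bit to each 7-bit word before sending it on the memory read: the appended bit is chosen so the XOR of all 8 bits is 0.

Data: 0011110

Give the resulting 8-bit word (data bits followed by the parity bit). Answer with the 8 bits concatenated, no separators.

00111100

XOR of the 7 data bits: 0⊕0⊕1⊕1⊕1⊕1⊕0 = 0
Parity bit = 0 (so all 8 bits XOR to 0).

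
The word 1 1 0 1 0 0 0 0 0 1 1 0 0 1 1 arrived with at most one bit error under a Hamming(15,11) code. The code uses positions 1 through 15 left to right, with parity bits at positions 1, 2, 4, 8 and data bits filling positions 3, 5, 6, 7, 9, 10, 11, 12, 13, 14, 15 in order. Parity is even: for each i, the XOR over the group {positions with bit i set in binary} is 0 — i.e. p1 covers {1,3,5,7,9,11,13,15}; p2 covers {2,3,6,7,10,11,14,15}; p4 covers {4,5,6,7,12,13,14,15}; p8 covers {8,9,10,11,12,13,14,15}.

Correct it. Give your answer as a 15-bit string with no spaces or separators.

110100100110011

s1 (pos 1,3,5,7,9,11,13,15): 1⊕0⊕0⊕0⊕0⊕1⊕0⊕1 = 1
s2 (pos 2,3,6,7,10,11,14,15): 1⊕0⊕0⊕0⊕1⊕1⊕1⊕1 = 1
s4 (pos 4,5,6,7,12,13,14,15): 1⊕0⊕0⊕0⊕0⊕0⊕1⊕1 = 1
s8 (pos 8,9,10,11,12,13,14,15): 0⊕0⊕1⊕1⊕0⊕0⊕1⊕1 = 0
Syndrome s8…s1 = 0111 → error at position 7.
Flip position 7: 110100000110011 → 110100100110011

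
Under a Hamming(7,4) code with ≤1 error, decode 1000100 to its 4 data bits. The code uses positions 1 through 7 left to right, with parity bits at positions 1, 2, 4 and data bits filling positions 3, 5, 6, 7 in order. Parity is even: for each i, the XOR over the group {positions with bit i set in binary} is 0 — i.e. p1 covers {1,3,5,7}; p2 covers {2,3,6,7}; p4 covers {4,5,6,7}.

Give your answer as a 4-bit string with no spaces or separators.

s1 (pos 1,3,5,7): 1⊕0⊕1⊕0 = 0
s2 (pos 2,3,6,7): 0⊕0⊕0⊕0 = 0
s4 (pos 4,5,6,7): 0⊕1⊕0⊕0 = 1
Syndrome s4…s1 = 100 → error at position 4.
Flip position 4: 1000100 → 1001100
Read data bits from positions 3,5,6,7: 0100

0100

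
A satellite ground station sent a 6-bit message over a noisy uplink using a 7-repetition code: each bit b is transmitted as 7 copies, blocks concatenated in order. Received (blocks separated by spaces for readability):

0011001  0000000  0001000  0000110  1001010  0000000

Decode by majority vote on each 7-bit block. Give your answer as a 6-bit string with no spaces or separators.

Block 1 (0011001): 3 ones → 0
Block 2 (0000000): 0 ones → 0
Block 3 (0001000): 1 one → 0
Block 4 (0000110): 2 ones → 0
Block 5 (1001010): 3 ones → 0
Block 6 (0000000): 0 ones → 0

000000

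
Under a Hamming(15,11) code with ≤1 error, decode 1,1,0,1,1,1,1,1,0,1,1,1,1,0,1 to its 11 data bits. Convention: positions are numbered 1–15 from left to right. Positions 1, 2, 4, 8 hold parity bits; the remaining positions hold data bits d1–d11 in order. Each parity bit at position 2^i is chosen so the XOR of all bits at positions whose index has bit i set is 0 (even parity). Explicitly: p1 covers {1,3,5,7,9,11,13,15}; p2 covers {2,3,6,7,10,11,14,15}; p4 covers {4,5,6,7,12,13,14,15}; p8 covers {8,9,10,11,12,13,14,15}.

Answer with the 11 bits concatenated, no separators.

s1 (pos 1,3,5,7,9,11,13,15): 1⊕0⊕1⊕1⊕0⊕1⊕1⊕1 = 0
s2 (pos 2,3,6,7,10,11,14,15): 1⊕0⊕1⊕1⊕1⊕1⊕0⊕1 = 0
s4 (pos 4,5,6,7,12,13,14,15): 1⊕1⊕1⊕1⊕1⊕1⊕0⊕1 = 1
s8 (pos 8,9,10,11,12,13,14,15): 1⊕0⊕1⊕1⊕1⊕1⊕0⊕1 = 0
Syndrome s8…s1 = 0100 → error at position 4.
Flip position 4: 110111110111101 → 110011110111101
Read data bits from positions 3,5,6,7,9,10,11,12,13,14,15: 01110111101

01110111101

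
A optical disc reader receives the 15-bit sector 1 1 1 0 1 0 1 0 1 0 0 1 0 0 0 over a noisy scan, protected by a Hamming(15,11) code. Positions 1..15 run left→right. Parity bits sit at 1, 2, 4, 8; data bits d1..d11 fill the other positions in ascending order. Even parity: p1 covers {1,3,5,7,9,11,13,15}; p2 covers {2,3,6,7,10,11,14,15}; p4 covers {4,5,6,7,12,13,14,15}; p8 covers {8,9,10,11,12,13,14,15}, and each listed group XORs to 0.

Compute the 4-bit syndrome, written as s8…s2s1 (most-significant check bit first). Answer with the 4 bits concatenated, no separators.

s1 (pos 1,3,5,7,9,11,13,15): 1⊕1⊕1⊕1⊕1⊕0⊕0⊕0 = 1
s2 (pos 2,3,6,7,10,11,14,15): 1⊕1⊕0⊕1⊕0⊕0⊕0⊕0 = 1
s4 (pos 4,5,6,7,12,13,14,15): 0⊕1⊕0⊕1⊕1⊕0⊕0⊕0 = 1
s8 (pos 8,9,10,11,12,13,14,15): 0⊕1⊕0⊕0⊕1⊕0⊕0⊕0 = 0
Syndrome s8…s1 = 0111 → error at position 7.

0111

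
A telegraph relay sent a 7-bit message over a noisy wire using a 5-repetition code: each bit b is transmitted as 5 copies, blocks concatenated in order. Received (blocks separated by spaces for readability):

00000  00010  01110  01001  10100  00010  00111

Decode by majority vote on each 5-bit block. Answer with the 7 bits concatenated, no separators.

Block 1 (00000): 0 ones → 0
Block 2 (00010): 1 one → 0
Block 3 (01110): 3 ones → 1
Block 4 (01001): 2 ones → 0
Block 5 (10100): 2 ones → 0
Block 6 (00010): 1 one → 0
Block 7 (00111): 3 ones → 1

0010001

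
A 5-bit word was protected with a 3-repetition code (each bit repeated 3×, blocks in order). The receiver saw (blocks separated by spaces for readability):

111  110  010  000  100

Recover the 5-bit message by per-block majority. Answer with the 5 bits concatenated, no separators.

Block 1 (111): 3 ones → 1
Block 2 (110): 2 ones → 1
Block 3 (010): 1 one → 0
Block 4 (000): 0 ones → 0
Block 5 (100): 1 one → 0

11000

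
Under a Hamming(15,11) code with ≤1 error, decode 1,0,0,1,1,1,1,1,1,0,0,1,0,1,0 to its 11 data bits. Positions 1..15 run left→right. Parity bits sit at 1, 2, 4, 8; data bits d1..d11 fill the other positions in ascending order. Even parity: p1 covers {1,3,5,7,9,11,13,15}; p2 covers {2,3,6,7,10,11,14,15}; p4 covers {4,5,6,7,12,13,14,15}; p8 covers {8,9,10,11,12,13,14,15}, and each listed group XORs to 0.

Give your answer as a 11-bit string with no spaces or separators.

01111001010

s1 (pos 1,3,5,7,9,11,13,15): 1⊕0⊕1⊕1⊕1⊕0⊕0⊕0 = 0
s2 (pos 2,3,6,7,10,11,14,15): 0⊕0⊕1⊕1⊕0⊕0⊕1⊕0 = 1
s4 (pos 4,5,6,7,12,13,14,15): 1⊕1⊕1⊕1⊕1⊕0⊕1⊕0 = 0
s8 (pos 8,9,10,11,12,13,14,15): 1⊕1⊕0⊕0⊕1⊕0⊕1⊕0 = 0
Syndrome s8…s1 = 0010 → error at position 2.
Flip position 2: 100111111001010 → 110111111001010
Read data bits from positions 3,5,6,7,9,10,11,12,13,14,15: 01111001010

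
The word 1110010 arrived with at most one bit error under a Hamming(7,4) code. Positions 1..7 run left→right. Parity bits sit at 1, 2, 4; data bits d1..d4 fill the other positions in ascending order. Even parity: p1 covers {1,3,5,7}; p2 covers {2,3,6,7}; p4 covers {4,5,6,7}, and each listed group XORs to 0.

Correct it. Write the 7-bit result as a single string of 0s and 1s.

1110000

s1 (pos 1,3,5,7): 1⊕1⊕0⊕0 = 0
s2 (pos 2,3,6,7): 1⊕1⊕1⊕0 = 1
s4 (pos 4,5,6,7): 0⊕0⊕1⊕0 = 1
Syndrome s4…s1 = 110 → error at position 6.
Flip position 6: 1110010 → 1110000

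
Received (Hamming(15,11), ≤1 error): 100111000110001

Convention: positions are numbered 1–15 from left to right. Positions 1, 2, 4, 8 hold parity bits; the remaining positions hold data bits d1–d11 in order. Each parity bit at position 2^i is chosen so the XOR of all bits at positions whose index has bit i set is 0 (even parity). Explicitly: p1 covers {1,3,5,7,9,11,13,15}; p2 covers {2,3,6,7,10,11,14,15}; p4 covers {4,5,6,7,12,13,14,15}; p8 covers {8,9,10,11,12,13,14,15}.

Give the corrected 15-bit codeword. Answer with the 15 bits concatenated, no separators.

100111010110001

s1 (pos 1,3,5,7,9,11,13,15): 1⊕0⊕1⊕0⊕0⊕1⊕0⊕1 = 0
s2 (pos 2,3,6,7,10,11,14,15): 0⊕0⊕1⊕0⊕1⊕1⊕0⊕1 = 0
s4 (pos 4,5,6,7,12,13,14,15): 1⊕1⊕1⊕0⊕0⊕0⊕0⊕1 = 0
s8 (pos 8,9,10,11,12,13,14,15): 0⊕0⊕1⊕1⊕0⊕0⊕0⊕1 = 1
Syndrome s8…s1 = 1000 → error at position 8.
Flip position 8: 100111000110001 → 100111010110001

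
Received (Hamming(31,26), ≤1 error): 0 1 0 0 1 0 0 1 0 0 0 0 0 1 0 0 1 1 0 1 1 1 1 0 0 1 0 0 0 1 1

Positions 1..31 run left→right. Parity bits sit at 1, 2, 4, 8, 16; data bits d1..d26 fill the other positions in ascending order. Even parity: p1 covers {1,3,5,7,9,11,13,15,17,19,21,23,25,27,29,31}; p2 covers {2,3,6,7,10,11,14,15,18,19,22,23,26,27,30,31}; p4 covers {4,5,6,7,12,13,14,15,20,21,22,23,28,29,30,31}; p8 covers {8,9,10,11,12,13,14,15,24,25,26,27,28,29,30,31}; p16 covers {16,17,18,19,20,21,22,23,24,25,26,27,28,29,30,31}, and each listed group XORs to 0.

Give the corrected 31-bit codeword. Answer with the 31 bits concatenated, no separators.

0100100100000100110111101100011

s1 (pos 1,3,5,7,9,11,13,15,17,19,21,23,25,27,29,31): 0⊕0⊕1⊕0⊕0⊕0⊕0⊕0⊕1⊕0⊕1⊕1⊕0⊕0⊕0⊕1 = 1
s2 (pos 2,3,6,7,10,11,14,15,18,19,22,23,26,27,30,31): 1⊕0⊕0⊕0⊕0⊕0⊕1⊕0⊕1⊕0⊕1⊕1⊕1⊕0⊕1⊕1 = 0
s4 (pos 4,5,6,7,12,13,14,15,20,21,22,23,28,29,30,31): 0⊕1⊕0⊕0⊕0⊕0⊕1⊕0⊕1⊕1⊕1⊕1⊕0⊕0⊕1⊕1 = 0
s8 (pos 8,9,10,11,12,13,14,15,24,25,26,27,28,29,30,31): 1⊕0⊕0⊕0⊕0⊕0⊕1⊕0⊕0⊕0⊕1⊕0⊕0⊕0⊕1⊕1 = 1
s16 (pos 16,17,18,19,20,21,22,23,24,25,26,27,28,29,30,31): 0⊕1⊕1⊕0⊕1⊕1⊕1⊕1⊕0⊕0⊕1⊕0⊕0⊕0⊕1⊕1 = 1
Syndrome s16…s1 = 11001 → error at position 25.
Flip position 25: 0100100100000100110111100100011 → 0100100100000100110111101100011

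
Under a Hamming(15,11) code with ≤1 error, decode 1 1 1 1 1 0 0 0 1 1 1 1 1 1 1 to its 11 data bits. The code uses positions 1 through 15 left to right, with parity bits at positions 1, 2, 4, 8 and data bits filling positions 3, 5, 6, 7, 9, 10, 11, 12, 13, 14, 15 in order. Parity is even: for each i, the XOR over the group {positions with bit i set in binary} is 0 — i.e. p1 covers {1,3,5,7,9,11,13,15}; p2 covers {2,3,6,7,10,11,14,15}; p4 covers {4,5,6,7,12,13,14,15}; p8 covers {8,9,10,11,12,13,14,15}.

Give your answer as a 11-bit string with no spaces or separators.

11000111111

s1 (pos 1,3,5,7,9,11,13,15): 1⊕1⊕1⊕0⊕1⊕1⊕1⊕1 = 1
s2 (pos 2,3,6,7,10,11,14,15): 1⊕1⊕0⊕0⊕1⊕1⊕1⊕1 = 0
s4 (pos 4,5,6,7,12,13,14,15): 1⊕1⊕0⊕0⊕1⊕1⊕1⊕1 = 0
s8 (pos 8,9,10,11,12,13,14,15): 0⊕1⊕1⊕1⊕1⊕1⊕1⊕1 = 1
Syndrome s8…s1 = 1001 → error at position 9.
Flip position 9: 111110001111111 → 111110000111111
Read data bits from positions 3,5,6,7,9,10,11,12,13,14,15: 11000111111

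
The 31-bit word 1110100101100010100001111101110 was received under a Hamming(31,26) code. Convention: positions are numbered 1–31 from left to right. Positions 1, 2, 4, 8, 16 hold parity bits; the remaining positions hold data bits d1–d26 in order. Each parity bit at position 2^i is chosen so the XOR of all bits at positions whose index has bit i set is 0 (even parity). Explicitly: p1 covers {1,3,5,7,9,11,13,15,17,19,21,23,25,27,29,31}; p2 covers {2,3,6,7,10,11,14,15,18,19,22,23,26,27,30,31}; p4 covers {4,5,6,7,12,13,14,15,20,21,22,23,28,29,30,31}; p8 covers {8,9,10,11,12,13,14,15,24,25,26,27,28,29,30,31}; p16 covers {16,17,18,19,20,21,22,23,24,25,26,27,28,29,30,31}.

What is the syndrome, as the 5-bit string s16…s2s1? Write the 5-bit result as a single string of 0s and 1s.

10111

s1 (pos 1,3,5,7,9,11,13,15,17,19,21,23,25,27,29,31): 1⊕1⊕1⊕0⊕0⊕1⊕0⊕1⊕1⊕0⊕0⊕1⊕1⊕0⊕1⊕0 = 1
s2 (pos 2,3,6,7,10,11,14,15,18,19,22,23,26,27,30,31): 1⊕1⊕0⊕0⊕1⊕1⊕0⊕1⊕0⊕0⊕1⊕1⊕1⊕0⊕1⊕0 = 1
s4 (pos 4,5,6,7,12,13,14,15,20,21,22,23,28,29,30,31): 0⊕1⊕0⊕0⊕0⊕0⊕0⊕1⊕0⊕0⊕1⊕1⊕1⊕1⊕1⊕0 = 1
s8 (pos 8,9,10,11,12,13,14,15,24,25,26,27,28,29,30,31): 1⊕0⊕1⊕1⊕0⊕0⊕0⊕1⊕1⊕1⊕1⊕0⊕1⊕1⊕1⊕0 = 0
s16 (pos 16,17,18,19,20,21,22,23,24,25,26,27,28,29,30,31): 0⊕1⊕0⊕0⊕0⊕0⊕1⊕1⊕1⊕1⊕1⊕0⊕1⊕1⊕1⊕0 = 1
Syndrome s16…s1 = 10111 → error at position 23.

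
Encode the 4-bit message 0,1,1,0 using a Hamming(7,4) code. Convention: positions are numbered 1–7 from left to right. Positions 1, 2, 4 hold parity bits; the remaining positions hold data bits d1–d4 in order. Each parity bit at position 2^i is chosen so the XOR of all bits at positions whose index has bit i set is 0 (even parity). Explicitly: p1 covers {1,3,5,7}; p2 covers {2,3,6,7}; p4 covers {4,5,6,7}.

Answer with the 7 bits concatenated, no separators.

Place data at non-parity positions: p1 p2 0 p4 1 1 0
p1 (pos 1,3,5,7): XOR of data positions = 0⊕1⊕0 = 1
p2 (pos 2,3,6,7): XOR of data positions = 0⊕1⊕0 = 1
p4 (pos 4,5,6,7): XOR of data positions = 1⊕1⊕0 = 0
Codeword: 1100110

1100110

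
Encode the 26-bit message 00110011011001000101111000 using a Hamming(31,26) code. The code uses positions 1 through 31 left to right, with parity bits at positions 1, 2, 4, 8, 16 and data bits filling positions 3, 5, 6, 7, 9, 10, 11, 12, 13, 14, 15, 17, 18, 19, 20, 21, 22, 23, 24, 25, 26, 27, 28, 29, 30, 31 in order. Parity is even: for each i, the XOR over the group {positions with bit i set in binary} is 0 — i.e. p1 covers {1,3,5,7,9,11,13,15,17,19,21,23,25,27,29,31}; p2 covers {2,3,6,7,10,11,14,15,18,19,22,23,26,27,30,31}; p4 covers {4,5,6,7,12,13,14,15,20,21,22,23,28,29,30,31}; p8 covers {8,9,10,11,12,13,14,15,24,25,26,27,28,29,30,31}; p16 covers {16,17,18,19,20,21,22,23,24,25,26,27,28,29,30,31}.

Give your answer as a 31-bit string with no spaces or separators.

Place data at non-parity positions: p1 p2 0 p4 0 1 1 p8 0 0 1 1 0 1 1 p16 0 0 1 0 0 0 1 0 1 1 1 1 0 0 0
p1 (pos 1,3,5,7,9,11,13,15,17,19,21,23,25,27,29,31): XOR of data positions = 0⊕0⊕1⊕0⊕1⊕0⊕1⊕0⊕1⊕0⊕1⊕1⊕1⊕0⊕0 = 1
p2 (pos 2,3,6,7,10,11,14,15,18,19,22,23,26,27,30,31): XOR of data positions = 0⊕1⊕1⊕0⊕1⊕1⊕1⊕0⊕1⊕0⊕1⊕1⊕1⊕0⊕0 = 1
p4 (pos 4,5,6,7,12,13,14,15,20,21,22,23,28,29,30,31): XOR of data positions = 0⊕1⊕1⊕1⊕0⊕1⊕1⊕0⊕0⊕0⊕1⊕1⊕0⊕0⊕0 = 1
p8 (pos 8,9,10,11,12,13,14,15,24,25,26,27,28,29,30,31): XOR of data positions = 0⊕0⊕1⊕1⊕0⊕1⊕1⊕0⊕1⊕1⊕1⊕1⊕0⊕0⊕0 = 0
p16 (pos 16,17,18,19,20,21,22,23,24,25,26,27,28,29,30,31): XOR of data positions = 0⊕0⊕1⊕0⊕0⊕0⊕1⊕0⊕1⊕1⊕1⊕1⊕0⊕0⊕0 = 0
Codeword: 1101011000110110001000101111000

1101011000110110001000101111000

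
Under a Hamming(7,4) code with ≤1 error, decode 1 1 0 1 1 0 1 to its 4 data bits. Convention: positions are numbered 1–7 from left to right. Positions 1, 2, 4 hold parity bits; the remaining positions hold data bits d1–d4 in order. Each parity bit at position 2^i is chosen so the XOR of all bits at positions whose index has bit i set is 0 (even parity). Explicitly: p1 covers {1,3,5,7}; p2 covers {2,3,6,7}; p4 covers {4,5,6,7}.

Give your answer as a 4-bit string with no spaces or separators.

0001

s1 (pos 1,3,5,7): 1⊕0⊕1⊕1 = 1
s2 (pos 2,3,6,7): 1⊕0⊕0⊕1 = 0
s4 (pos 4,5,6,7): 1⊕1⊕0⊕1 = 1
Syndrome s4…s1 = 101 → error at position 5.
Flip position 5: 1101101 → 1101001
Read data bits from positions 3,5,6,7: 0001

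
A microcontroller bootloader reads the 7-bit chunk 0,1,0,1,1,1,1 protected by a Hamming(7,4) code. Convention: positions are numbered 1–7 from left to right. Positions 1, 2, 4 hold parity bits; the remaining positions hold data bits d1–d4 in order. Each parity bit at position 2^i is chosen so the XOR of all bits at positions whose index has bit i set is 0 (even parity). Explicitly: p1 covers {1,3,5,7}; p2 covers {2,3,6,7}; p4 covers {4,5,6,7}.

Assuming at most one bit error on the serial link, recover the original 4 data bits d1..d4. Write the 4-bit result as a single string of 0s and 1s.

0111

s1 (pos 1,3,5,7): 0⊕0⊕1⊕1 = 0
s2 (pos 2,3,6,7): 1⊕0⊕1⊕1 = 1
s4 (pos 4,5,6,7): 1⊕1⊕1⊕1 = 0
Syndrome s4…s1 = 010 → error at position 2.
Flip position 2: 0101111 → 0001111
Read data bits from positions 3,5,6,7: 0111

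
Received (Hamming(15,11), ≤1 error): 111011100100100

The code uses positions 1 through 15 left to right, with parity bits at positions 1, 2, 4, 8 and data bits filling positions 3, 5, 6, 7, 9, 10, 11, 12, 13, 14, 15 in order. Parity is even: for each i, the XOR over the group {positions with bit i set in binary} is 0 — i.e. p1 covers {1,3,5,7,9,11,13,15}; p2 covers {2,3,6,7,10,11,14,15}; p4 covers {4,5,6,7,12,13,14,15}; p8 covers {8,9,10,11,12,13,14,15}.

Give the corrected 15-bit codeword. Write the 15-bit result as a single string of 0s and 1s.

110011100100100

s1 (pos 1,3,5,7,9,11,13,15): 1⊕1⊕1⊕1⊕0⊕0⊕1⊕0 = 1
s2 (pos 2,3,6,7,10,11,14,15): 1⊕1⊕1⊕1⊕1⊕0⊕0⊕0 = 1
s4 (pos 4,5,6,7,12,13,14,15): 0⊕1⊕1⊕1⊕0⊕1⊕0⊕0 = 0
s8 (pos 8,9,10,11,12,13,14,15): 0⊕0⊕1⊕0⊕0⊕1⊕0⊕0 = 0
Syndrome s8…s1 = 0011 → error at position 3.
Flip position 3: 111011100100100 → 110011100100100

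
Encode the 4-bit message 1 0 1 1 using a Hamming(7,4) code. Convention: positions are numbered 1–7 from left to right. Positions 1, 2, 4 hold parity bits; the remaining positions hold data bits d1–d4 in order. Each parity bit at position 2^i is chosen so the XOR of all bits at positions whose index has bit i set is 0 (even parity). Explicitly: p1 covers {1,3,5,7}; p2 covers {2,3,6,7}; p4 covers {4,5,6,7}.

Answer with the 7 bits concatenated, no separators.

Place data at non-parity positions: p1 p2 1 p4 0 1 1
p1 (pos 1,3,5,7): XOR of data positions = 1⊕0⊕1 = 0
p2 (pos 2,3,6,7): XOR of data positions = 1⊕1⊕1 = 1
p4 (pos 4,5,6,7): XOR of data positions = 0⊕1⊕1 = 0
Codeword: 0110011

0110011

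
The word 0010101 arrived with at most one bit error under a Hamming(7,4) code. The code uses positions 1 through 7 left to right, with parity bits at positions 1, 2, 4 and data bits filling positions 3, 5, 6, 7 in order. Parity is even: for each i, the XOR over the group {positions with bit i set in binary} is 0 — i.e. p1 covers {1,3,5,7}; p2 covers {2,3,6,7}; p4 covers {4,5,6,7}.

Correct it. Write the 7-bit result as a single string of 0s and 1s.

s1 (pos 1,3,5,7): 0⊕1⊕1⊕1 = 1
s2 (pos 2,3,6,7): 0⊕1⊕0⊕1 = 0
s4 (pos 4,5,6,7): 0⊕1⊕0⊕1 = 0
Syndrome s4…s1 = 001 → error at position 1.
Flip position 1: 0010101 → 1010101

1010101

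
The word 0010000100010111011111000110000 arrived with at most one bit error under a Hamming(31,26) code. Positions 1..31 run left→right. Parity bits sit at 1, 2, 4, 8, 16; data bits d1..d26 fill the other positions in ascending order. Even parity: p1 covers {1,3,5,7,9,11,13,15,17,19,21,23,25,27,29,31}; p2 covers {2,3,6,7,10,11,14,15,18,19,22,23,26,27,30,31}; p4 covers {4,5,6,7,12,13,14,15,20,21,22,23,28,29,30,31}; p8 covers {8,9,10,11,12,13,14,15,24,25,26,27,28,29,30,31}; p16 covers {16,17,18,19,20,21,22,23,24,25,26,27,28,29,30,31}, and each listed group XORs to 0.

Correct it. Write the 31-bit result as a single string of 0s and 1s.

s1 (pos 1,3,5,7,9,11,13,15,17,19,21,23,25,27,29,31): 0⊕1⊕0⊕0⊕0⊕0⊕0⊕1⊕0⊕1⊕1⊕0⊕0⊕1⊕0⊕0 = 1
s2 (pos 2,3,6,7,10,11,14,15,18,19,22,23,26,27,30,31): 0⊕1⊕0⊕0⊕0⊕0⊕1⊕1⊕1⊕1⊕1⊕0⊕1⊕1⊕0⊕0 = 0
s4 (pos 4,5,6,7,12,13,14,15,20,21,22,23,28,29,30,31): 0⊕0⊕0⊕0⊕1⊕0⊕1⊕1⊕1⊕1⊕1⊕0⊕0⊕0⊕0⊕0 = 0
s8 (pos 8,9,10,11,12,13,14,15,24,25,26,27,28,29,30,31): 1⊕0⊕0⊕0⊕1⊕0⊕1⊕1⊕0⊕0⊕1⊕1⊕0⊕0⊕0⊕0 = 0
s16 (pos 16,17,18,19,20,21,22,23,24,25,26,27,28,29,30,31): 1⊕0⊕1⊕1⊕1⊕1⊕1⊕0⊕0⊕0⊕1⊕1⊕0⊕0⊕0⊕0 = 0
Syndrome s16…s1 = 00001 → error at position 1.
Flip position 1: 0010000100010111011111000110000 → 1010000100010111011111000110000

1010000100010111011111000110000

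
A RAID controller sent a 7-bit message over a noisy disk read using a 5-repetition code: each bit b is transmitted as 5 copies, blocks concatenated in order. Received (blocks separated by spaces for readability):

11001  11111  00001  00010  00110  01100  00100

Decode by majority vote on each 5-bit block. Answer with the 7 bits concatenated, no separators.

1100000

Block 1 (11001): 3 ones → 1
Block 2 (11111): 5 ones → 1
Block 3 (00001): 1 one → 0
Block 4 (00010): 1 one → 0
Block 5 (00110): 2 ones → 0
Block 6 (01100): 2 ones → 0
Block 7 (00100): 1 one → 0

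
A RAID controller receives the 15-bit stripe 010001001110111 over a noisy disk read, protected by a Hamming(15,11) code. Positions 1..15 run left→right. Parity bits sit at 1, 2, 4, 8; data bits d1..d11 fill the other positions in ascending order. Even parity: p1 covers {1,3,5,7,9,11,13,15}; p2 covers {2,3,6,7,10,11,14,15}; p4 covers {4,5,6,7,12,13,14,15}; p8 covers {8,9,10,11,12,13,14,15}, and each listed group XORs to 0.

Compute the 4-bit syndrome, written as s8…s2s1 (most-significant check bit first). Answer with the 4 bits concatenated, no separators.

s1 (pos 1,3,5,7,9,11,13,15): 0⊕0⊕0⊕0⊕1⊕1⊕1⊕1 = 0
s2 (pos 2,3,6,7,10,11,14,15): 1⊕0⊕1⊕0⊕1⊕1⊕1⊕1 = 0
s4 (pos 4,5,6,7,12,13,14,15): 0⊕0⊕1⊕0⊕0⊕1⊕1⊕1 = 0
s8 (pos 8,9,10,11,12,13,14,15): 0⊕1⊕1⊕1⊕0⊕1⊕1⊕1 = 0
Syndrome s8…s1 = 0000 → no error.

0000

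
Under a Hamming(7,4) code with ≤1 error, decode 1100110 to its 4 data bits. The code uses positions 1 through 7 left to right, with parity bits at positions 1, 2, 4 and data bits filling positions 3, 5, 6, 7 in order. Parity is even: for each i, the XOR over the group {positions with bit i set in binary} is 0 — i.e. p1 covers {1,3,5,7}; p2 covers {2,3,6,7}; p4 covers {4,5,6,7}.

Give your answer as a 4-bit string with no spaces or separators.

s1 (pos 1,3,5,7): 1⊕0⊕1⊕0 = 0
s2 (pos 2,3,6,7): 1⊕0⊕1⊕0 = 0
s4 (pos 4,5,6,7): 0⊕1⊕1⊕0 = 0
Syndrome s4…s1 = 000 → no error.
Read data bits from positions 3,5,6,7: 0110

0110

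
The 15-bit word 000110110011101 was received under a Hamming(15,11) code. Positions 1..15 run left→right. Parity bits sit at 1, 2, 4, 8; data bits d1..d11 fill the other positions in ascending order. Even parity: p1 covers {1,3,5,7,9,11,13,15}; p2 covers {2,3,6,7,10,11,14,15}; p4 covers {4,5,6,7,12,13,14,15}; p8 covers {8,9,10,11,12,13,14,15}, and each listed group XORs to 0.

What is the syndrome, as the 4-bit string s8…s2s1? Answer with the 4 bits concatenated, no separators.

s1 (pos 1,3,5,7,9,11,13,15): 0⊕0⊕1⊕1⊕0⊕1⊕1⊕1 = 1
s2 (pos 2,3,6,7,10,11,14,15): 0⊕0⊕0⊕1⊕0⊕1⊕0⊕1 = 1
s4 (pos 4,5,6,7,12,13,14,15): 1⊕1⊕0⊕1⊕1⊕1⊕0⊕1 = 0
s8 (pos 8,9,10,11,12,13,14,15): 1⊕0⊕0⊕1⊕1⊕1⊕0⊕1 = 1
Syndrome s8…s1 = 1011 → error at position 11.

1011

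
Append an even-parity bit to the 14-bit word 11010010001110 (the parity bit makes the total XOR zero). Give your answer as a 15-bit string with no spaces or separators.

110100100011101

XOR of the 14 data bits: 1⊕1⊕0⊕1⊕0⊕0⊕1⊕0⊕0⊕0⊕1⊕1⊕1⊕0 = 1
Parity bit = 1 (so all 15 bits XOR to 0).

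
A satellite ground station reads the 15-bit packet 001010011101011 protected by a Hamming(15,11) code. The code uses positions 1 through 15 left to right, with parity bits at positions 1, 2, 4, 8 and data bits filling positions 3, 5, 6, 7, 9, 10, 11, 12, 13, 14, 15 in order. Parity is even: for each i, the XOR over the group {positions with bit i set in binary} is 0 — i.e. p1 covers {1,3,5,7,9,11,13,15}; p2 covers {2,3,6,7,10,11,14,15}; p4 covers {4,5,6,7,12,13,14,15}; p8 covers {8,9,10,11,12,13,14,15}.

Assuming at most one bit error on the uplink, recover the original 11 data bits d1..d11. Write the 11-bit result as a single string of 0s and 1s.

11001101011

s1 (pos 1,3,5,7,9,11,13,15): 0⊕1⊕1⊕0⊕1⊕0⊕0⊕1 = 0
s2 (pos 2,3,6,7,10,11,14,15): 0⊕1⊕0⊕0⊕1⊕0⊕1⊕1 = 0
s4 (pos 4,5,6,7,12,13,14,15): 0⊕1⊕0⊕0⊕1⊕0⊕1⊕1 = 0
s8 (pos 8,9,10,11,12,13,14,15): 1⊕1⊕1⊕0⊕1⊕0⊕1⊕1 = 0
Syndrome s8…s1 = 0000 → no error.
Read data bits from positions 3,5,6,7,9,10,11,12,13,14,15: 11001101011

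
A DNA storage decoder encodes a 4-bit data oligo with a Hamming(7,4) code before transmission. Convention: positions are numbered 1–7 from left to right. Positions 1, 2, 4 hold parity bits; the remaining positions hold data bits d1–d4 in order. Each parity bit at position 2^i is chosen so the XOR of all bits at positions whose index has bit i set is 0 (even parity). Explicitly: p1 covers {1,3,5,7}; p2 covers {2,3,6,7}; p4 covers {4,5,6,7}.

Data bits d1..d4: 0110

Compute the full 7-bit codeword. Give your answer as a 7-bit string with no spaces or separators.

Place data at non-parity positions: p1 p2 0 p4 1 1 0
p1 (pos 1,3,5,7): XOR of data positions = 0⊕1⊕0 = 1
p2 (pos 2,3,6,7): XOR of data positions = 0⊕1⊕0 = 1
p4 (pos 4,5,6,7): XOR of data positions = 1⊕1⊕0 = 0
Codeword: 1100110

1100110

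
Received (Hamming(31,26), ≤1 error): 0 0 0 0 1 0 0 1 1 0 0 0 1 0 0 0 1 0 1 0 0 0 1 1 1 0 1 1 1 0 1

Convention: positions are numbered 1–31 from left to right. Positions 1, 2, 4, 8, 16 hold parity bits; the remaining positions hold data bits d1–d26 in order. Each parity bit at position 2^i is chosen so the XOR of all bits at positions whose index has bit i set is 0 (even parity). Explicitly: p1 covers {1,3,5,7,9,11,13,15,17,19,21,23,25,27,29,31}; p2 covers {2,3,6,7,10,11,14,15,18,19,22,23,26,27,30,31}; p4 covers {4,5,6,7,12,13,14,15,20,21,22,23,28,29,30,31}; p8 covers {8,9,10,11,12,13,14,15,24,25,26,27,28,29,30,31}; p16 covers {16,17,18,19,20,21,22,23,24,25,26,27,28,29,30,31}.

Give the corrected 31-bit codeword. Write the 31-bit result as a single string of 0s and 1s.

s1 (pos 1,3,5,7,9,11,13,15,17,19,21,23,25,27,29,31): 0⊕0⊕1⊕0⊕1⊕0⊕1⊕0⊕1⊕1⊕0⊕1⊕1⊕1⊕1⊕1 = 0
s2 (pos 2,3,6,7,10,11,14,15,18,19,22,23,26,27,30,31): 0⊕0⊕0⊕0⊕0⊕0⊕0⊕0⊕0⊕1⊕0⊕1⊕0⊕1⊕0⊕1 = 0
s4 (pos 4,5,6,7,12,13,14,15,20,21,22,23,28,29,30,31): 0⊕1⊕0⊕0⊕0⊕1⊕0⊕0⊕0⊕0⊕0⊕1⊕1⊕1⊕0⊕1 = 0
s8 (pos 8,9,10,11,12,13,14,15,24,25,26,27,28,29,30,31): 1⊕1⊕0⊕0⊕0⊕1⊕0⊕0⊕1⊕1⊕0⊕1⊕1⊕1⊕0⊕1 = 1
s16 (pos 16,17,18,19,20,21,22,23,24,25,26,27,28,29,30,31): 0⊕1⊕0⊕1⊕0⊕0⊕0⊕1⊕1⊕1⊕0⊕1⊕1⊕1⊕0⊕1 = 1
Syndrome s16…s1 = 11000 → error at position 24.
Flip position 24: 0000100110001000101000111011101 → 0000100110001000101000101011101

0000100110001000101000101011101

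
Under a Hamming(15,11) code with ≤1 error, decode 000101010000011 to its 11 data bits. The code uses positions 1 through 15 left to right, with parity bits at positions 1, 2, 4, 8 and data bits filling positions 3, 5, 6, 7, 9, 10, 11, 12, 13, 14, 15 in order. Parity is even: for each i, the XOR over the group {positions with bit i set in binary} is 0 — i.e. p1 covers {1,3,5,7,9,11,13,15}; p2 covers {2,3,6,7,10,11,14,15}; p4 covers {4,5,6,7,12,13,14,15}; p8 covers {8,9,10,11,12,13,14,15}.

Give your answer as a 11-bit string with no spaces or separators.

00100010011

s1 (pos 1,3,5,7,9,11,13,15): 0⊕0⊕0⊕0⊕0⊕0⊕0⊕1 = 1
s2 (pos 2,3,6,7,10,11,14,15): 0⊕0⊕1⊕0⊕0⊕0⊕1⊕1 = 1
s4 (pos 4,5,6,7,12,13,14,15): 1⊕0⊕1⊕0⊕0⊕0⊕1⊕1 = 0
s8 (pos 8,9,10,11,12,13,14,15): 1⊕0⊕0⊕0⊕0⊕0⊕1⊕1 = 1
Syndrome s8…s1 = 1011 → error at position 11.
Flip position 11: 000101010000011 → 000101010010011
Read data bits from positions 3,5,6,7,9,10,11,12,13,14,15: 00100010011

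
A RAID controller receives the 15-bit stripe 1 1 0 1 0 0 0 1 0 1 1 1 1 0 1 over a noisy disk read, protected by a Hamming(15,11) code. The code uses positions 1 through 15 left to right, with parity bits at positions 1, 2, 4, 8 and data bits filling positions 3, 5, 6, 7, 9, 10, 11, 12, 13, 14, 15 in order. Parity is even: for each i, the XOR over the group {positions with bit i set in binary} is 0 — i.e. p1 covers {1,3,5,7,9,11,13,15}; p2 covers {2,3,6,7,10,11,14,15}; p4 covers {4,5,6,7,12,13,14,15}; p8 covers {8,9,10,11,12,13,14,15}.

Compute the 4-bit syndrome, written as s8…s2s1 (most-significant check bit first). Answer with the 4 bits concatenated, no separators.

0000

s1 (pos 1,3,5,7,9,11,13,15): 1⊕0⊕0⊕0⊕0⊕1⊕1⊕1 = 0
s2 (pos 2,3,6,7,10,11,14,15): 1⊕0⊕0⊕0⊕1⊕1⊕0⊕1 = 0
s4 (pos 4,5,6,7,12,13,14,15): 1⊕0⊕0⊕0⊕1⊕1⊕0⊕1 = 0
s8 (pos 8,9,10,11,12,13,14,15): 1⊕0⊕1⊕1⊕1⊕1⊕0⊕1 = 0
Syndrome s8…s1 = 0000 → no error.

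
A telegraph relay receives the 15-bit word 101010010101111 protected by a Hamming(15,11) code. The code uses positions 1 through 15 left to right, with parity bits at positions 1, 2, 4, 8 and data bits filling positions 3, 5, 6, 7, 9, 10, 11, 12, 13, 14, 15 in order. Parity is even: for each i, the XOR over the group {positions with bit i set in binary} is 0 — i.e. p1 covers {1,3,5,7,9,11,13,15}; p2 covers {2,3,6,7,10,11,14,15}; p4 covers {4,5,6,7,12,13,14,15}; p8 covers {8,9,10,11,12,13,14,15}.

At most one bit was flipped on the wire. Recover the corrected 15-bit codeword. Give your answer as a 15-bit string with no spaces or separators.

s1 (pos 1,3,5,7,9,11,13,15): 1⊕1⊕1⊕0⊕0⊕0⊕1⊕1 = 1
s2 (pos 2,3,6,7,10,11,14,15): 0⊕1⊕0⊕0⊕1⊕0⊕1⊕1 = 0
s4 (pos 4,5,6,7,12,13,14,15): 0⊕1⊕0⊕0⊕1⊕1⊕1⊕1 = 1
s8 (pos 8,9,10,11,12,13,14,15): 1⊕0⊕1⊕0⊕1⊕1⊕1⊕1 = 0
Syndrome s8…s1 = 0101 → error at position 5.
Flip position 5: 101010010101111 → 101000010101111

101000010101111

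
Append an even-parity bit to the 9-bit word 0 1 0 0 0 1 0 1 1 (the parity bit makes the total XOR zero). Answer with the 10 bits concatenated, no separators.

XOR of the 9 data bits: 0⊕1⊕0⊕0⊕0⊕1⊕0⊕1⊕1 = 0
Parity bit = 0 (so all 10 bits XOR to 0).

0100010110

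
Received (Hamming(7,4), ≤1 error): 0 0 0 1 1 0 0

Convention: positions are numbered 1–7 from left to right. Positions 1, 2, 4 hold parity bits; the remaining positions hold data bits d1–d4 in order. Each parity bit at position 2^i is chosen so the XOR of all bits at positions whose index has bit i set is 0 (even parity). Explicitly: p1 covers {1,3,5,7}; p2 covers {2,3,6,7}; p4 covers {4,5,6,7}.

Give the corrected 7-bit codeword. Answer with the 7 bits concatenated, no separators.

s1 (pos 1,3,5,7): 0⊕0⊕1⊕0 = 1
s2 (pos 2,3,6,7): 0⊕0⊕0⊕0 = 0
s4 (pos 4,5,6,7): 1⊕1⊕0⊕0 = 0
Syndrome s4…s1 = 001 → error at position 1.
Flip position 1: 0001100 → 1001100

1001100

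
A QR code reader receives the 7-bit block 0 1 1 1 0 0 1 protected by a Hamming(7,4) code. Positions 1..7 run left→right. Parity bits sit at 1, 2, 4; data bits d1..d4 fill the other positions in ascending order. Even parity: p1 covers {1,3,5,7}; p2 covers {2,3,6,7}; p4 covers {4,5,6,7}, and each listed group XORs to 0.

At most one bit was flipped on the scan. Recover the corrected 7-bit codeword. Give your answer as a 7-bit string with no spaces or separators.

s1 (pos 1,3,5,7): 0⊕1⊕0⊕1 = 0
s2 (pos 2,3,6,7): 1⊕1⊕0⊕1 = 1
s4 (pos 4,5,6,7): 1⊕0⊕0⊕1 = 0
Syndrome s4…s1 = 010 → error at position 2.
Flip position 2: 0111001 → 0011001

0011001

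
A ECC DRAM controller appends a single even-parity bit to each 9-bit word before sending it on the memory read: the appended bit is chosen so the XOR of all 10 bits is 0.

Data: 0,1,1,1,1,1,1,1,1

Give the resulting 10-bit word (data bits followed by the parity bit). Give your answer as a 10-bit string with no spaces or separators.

0111111110

XOR of the 9 data bits: 0⊕1⊕1⊕1⊕1⊕1⊕1⊕1⊕1 = 0
Parity bit = 0 (so all 10 bits XOR to 0).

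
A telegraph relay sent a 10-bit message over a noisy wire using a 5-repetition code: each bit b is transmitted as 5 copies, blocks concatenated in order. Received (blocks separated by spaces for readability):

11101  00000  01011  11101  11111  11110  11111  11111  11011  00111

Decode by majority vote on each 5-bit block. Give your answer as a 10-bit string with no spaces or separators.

1011111111

Block 1 (11101): 4 ones → 1
Block 2 (00000): 0 ones → 0
Block 3 (01011): 3 ones → 1
Block 4 (11101): 4 ones → 1
Block 5 (11111): 5 ones → 1
Block 6 (11110): 4 ones → 1
Block 7 (11111): 5 ones → 1
Block 8 (11111): 5 ones → 1
Block 9 (11011): 4 ones → 1
Block 10 (00111): 3 ones → 1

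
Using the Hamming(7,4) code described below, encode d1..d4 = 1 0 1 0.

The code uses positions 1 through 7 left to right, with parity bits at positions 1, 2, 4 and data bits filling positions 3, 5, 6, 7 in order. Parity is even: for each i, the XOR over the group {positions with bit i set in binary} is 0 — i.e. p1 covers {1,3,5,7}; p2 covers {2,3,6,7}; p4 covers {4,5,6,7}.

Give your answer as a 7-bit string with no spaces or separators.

1011010

Place data at non-parity positions: p1 p2 1 p4 0 1 0
p1 (pos 1,3,5,7): XOR of data positions = 1⊕0⊕0 = 1
p2 (pos 2,3,6,7): XOR of data positions = 1⊕1⊕0 = 0
p4 (pos 4,5,6,7): XOR of data positions = 0⊕1⊕0 = 1
Codeword: 1011010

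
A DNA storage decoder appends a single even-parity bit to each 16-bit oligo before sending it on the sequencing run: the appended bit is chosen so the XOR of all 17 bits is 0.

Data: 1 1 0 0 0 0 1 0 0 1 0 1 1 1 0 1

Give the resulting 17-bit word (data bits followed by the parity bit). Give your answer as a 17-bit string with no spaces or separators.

11000010010111010

XOR of the 16 data bits: 1⊕1⊕0⊕0⊕0⊕0⊕1⊕0⊕0⊕1⊕0⊕1⊕1⊕1⊕0⊕1 = 0
Parity bit = 0 (so all 17 bits XOR to 0).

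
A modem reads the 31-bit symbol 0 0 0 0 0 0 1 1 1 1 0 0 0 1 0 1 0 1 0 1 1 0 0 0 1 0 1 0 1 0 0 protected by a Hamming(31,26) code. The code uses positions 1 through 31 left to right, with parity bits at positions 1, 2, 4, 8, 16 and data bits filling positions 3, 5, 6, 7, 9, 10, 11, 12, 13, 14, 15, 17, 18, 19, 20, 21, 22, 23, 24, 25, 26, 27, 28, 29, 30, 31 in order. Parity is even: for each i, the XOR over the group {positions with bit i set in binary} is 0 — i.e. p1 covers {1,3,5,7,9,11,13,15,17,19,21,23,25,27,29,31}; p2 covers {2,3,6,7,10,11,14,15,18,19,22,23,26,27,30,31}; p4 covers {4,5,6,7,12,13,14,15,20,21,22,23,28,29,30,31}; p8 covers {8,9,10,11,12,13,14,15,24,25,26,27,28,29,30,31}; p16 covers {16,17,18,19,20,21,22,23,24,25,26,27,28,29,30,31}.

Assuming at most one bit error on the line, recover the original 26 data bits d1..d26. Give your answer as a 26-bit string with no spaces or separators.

s1 (pos 1,3,5,7,9,11,13,15,17,19,21,23,25,27,29,31): 0⊕0⊕0⊕1⊕1⊕0⊕0⊕0⊕0⊕0⊕1⊕0⊕1⊕1⊕1⊕0 = 0
s2 (pos 2,3,6,7,10,11,14,15,18,19,22,23,26,27,30,31): 0⊕0⊕0⊕1⊕1⊕0⊕1⊕0⊕1⊕0⊕0⊕0⊕0⊕1⊕0⊕0 = 1
s4 (pos 4,5,6,7,12,13,14,15,20,21,22,23,28,29,30,31): 0⊕0⊕0⊕1⊕0⊕0⊕1⊕0⊕1⊕1⊕0⊕0⊕0⊕1⊕0⊕0 = 1
s8 (pos 8,9,10,11,12,13,14,15,24,25,26,27,28,29,30,31): 1⊕1⊕1⊕0⊕0⊕0⊕1⊕0⊕0⊕1⊕0⊕1⊕0⊕1⊕0⊕0 = 1
s16 (pos 16,17,18,19,20,21,22,23,24,25,26,27,28,29,30,31): 1⊕0⊕1⊕0⊕1⊕1⊕0⊕0⊕0⊕1⊕0⊕1⊕0⊕1⊕0⊕0 = 1
Syndrome s16…s1 = 11110 → error at position 30.
Flip position 30: 0000001111000101010110001010100 → 0000001111000101010110001010110
Read data bits from positions 3,5,6,7,9,10,11,12,13,14,15,17,18,19,20,21,22,23,24,25,26,27,28,29,30,31: 00011100010010110001010110

00011100010010110001010110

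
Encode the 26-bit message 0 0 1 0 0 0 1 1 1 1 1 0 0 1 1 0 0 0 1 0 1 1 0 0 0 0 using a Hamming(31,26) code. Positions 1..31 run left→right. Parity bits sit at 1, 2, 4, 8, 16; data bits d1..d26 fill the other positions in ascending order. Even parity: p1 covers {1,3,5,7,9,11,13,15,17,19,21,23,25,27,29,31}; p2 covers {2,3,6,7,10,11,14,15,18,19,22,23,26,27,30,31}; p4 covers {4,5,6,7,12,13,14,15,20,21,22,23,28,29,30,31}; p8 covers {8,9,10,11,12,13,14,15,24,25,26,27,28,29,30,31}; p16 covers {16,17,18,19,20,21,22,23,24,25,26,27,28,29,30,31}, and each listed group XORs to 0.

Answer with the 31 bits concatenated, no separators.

1100010000111111001100010110000

Place data at non-parity positions: p1 p2 0 p4 0 1 0 p8 0 0 1 1 1 1 1 p16 0 0 1 1 0 0 0 1 0 1 1 0 0 0 0
p1 (pos 1,3,5,7,9,11,13,15,17,19,21,23,25,27,29,31): XOR of data positions = 0⊕0⊕0⊕0⊕1⊕1⊕1⊕0⊕1⊕0⊕0⊕0⊕1⊕0⊕0 = 1
p2 (pos 2,3,6,7,10,11,14,15,18,19,22,23,26,27,30,31): XOR of data positions = 0⊕1⊕0⊕0⊕1⊕1⊕1⊕0⊕1⊕0⊕0⊕1⊕1⊕0⊕0 = 1
p4 (pos 4,5,6,7,12,13,14,15,20,21,22,23,28,29,30,31): XOR of data positions = 0⊕1⊕0⊕1⊕1⊕1⊕1⊕1⊕0⊕0⊕0⊕0⊕0⊕0⊕0 = 0
p8 (pos 8,9,10,11,12,13,14,15,24,25,26,27,28,29,30,31): XOR of data positions = 0⊕0⊕1⊕1⊕1⊕1⊕1⊕1⊕0⊕1⊕1⊕0⊕0⊕0⊕0 = 0
p16 (pos 16,17,18,19,20,21,22,23,24,25,26,27,28,29,30,31): XOR of data positions = 0⊕0⊕1⊕1⊕0⊕0⊕0⊕1⊕0⊕1⊕1⊕0⊕0⊕0⊕0 = 1
Codeword: 1100010000111111001100010110000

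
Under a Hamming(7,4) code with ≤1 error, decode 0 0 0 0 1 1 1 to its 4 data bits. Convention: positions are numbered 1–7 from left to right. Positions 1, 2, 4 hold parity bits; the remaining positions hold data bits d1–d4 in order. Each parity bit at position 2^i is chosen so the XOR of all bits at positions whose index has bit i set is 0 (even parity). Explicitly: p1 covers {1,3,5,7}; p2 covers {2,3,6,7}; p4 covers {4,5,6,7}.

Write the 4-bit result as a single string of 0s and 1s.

0111

s1 (pos 1,3,5,7): 0⊕0⊕1⊕1 = 0
s2 (pos 2,3,6,7): 0⊕0⊕1⊕1 = 0
s4 (pos 4,5,6,7): 0⊕1⊕1⊕1 = 1
Syndrome s4…s1 = 100 → error at position 4.
Flip position 4: 0000111 → 0001111
Read data bits from positions 3,5,6,7: 0111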